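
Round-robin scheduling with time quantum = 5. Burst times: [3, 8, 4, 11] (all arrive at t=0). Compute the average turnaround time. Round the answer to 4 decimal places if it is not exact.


Time quantum = 5
Execution trace:
  J1 runs 3 units, time = 3
  J2 runs 5 units, time = 8
  J3 runs 4 units, time = 12
  J4 runs 5 units, time = 17
  J2 runs 3 units, time = 20
  J4 runs 5 units, time = 25
  J4 runs 1 units, time = 26
Finish times: [3, 20, 12, 26]
Average turnaround = 61/4 = 15.25

15.25


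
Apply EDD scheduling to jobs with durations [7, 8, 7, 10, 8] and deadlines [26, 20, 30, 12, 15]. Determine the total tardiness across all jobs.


Sort by due date (EDD order): [(10, 12), (8, 15), (8, 20), (7, 26), (7, 30)]
Compute completion times and tardiness:
  Job 1: p=10, d=12, C=10, tardiness=max(0,10-12)=0
  Job 2: p=8, d=15, C=18, tardiness=max(0,18-15)=3
  Job 3: p=8, d=20, C=26, tardiness=max(0,26-20)=6
  Job 4: p=7, d=26, C=33, tardiness=max(0,33-26)=7
  Job 5: p=7, d=30, C=40, tardiness=max(0,40-30)=10
Total tardiness = 26

26


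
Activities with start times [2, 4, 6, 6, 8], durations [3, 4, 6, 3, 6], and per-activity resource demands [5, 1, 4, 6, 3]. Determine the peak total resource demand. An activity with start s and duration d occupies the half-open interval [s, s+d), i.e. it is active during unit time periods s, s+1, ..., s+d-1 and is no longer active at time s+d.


Each activity i is active on [start_i, start_i + duration_i).
Compute total resource usage per time slot:
  t=0: active resources = [], total = 0
  t=1: active resources = [], total = 0
  t=2: active resources = [5], total = 5
  t=3: active resources = [5], total = 5
  t=4: active resources = [5, 1], total = 6
  t=5: active resources = [1], total = 1
  t=6: active resources = [1, 4, 6], total = 11
  t=7: active resources = [1, 4, 6], total = 11
  t=8: active resources = [4, 6, 3], total = 13
  t=9: active resources = [4, 3], total = 7
  t=10: active resources = [4, 3], total = 7
  t=11: active resources = [4, 3], total = 7
  t=12: active resources = [3], total = 3
  t=13: active resources = [3], total = 3
Peak resource demand = 13

13


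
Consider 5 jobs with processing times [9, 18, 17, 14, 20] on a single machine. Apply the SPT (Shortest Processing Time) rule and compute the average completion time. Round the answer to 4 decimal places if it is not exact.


Sort jobs by processing time (SPT order): [9, 14, 17, 18, 20]
Compute completion times sequentially:
  Job 1: processing = 9, completes at 9
  Job 2: processing = 14, completes at 23
  Job 3: processing = 17, completes at 40
  Job 4: processing = 18, completes at 58
  Job 5: processing = 20, completes at 78
Sum of completion times = 208
Average completion time = 208/5 = 41.6

41.6


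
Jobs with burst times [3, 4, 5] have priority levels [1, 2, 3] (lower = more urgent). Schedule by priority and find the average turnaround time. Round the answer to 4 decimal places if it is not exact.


Sort by priority (ascending = highest first):
Order: [(1, 3), (2, 4), (3, 5)]
Completion times:
  Priority 1, burst=3, C=3
  Priority 2, burst=4, C=7
  Priority 3, burst=5, C=12
Average turnaround = 22/3 = 7.3333

7.3333


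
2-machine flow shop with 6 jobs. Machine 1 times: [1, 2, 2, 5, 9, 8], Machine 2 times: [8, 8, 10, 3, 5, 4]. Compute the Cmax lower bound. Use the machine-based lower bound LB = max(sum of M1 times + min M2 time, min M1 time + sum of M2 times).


LB1 = sum(M1 times) + min(M2 times) = 27 + 3 = 30
LB2 = min(M1 times) + sum(M2 times) = 1 + 38 = 39
Lower bound = max(LB1, LB2) = max(30, 39) = 39

39


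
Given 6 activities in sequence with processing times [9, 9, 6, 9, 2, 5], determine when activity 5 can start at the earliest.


Activity 5 starts after activities 1 through 4 complete.
Predecessor durations: [9, 9, 6, 9]
ES = 9 + 9 + 6 + 9 = 33

33


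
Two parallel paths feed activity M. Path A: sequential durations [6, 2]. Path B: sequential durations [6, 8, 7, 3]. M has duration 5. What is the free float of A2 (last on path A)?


ES(A2) = sum of predecessors on chain A = 6
EF(A2) = ES + duration = 6 + 2 = 8
Successor of A2 is M. ES(M) = max(sum(A), sum(B)) = max(8, 24) = 24
Free float = ES(successor) - EF(current) = 24 - 8 = 16

16


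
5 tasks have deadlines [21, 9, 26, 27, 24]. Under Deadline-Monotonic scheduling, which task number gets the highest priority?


Sort tasks by relative deadline (ascending):
  Task 2: deadline = 9
  Task 1: deadline = 21
  Task 5: deadline = 24
  Task 3: deadline = 26
  Task 4: deadline = 27
Priority order (highest first): [2, 1, 5, 3, 4]
Highest priority task = 2

2


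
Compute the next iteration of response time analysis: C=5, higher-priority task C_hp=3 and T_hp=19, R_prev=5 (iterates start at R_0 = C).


R_next = C + ceil(R_prev / T_hp) * C_hp
ceil(5 / 19) = ceil(0.2632) = 1
Interference = 1 * 3 = 3
R_next = 5 + 3 = 8

8


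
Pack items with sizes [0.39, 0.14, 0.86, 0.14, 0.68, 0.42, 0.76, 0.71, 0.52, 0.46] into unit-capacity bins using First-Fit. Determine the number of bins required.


Place items sequentially using First-Fit:
  Item 0.39 -> new Bin 1
  Item 0.14 -> Bin 1 (now 0.53)
  Item 0.86 -> new Bin 2
  Item 0.14 -> Bin 1 (now 0.67)
  Item 0.68 -> new Bin 3
  Item 0.42 -> new Bin 4
  Item 0.76 -> new Bin 5
  Item 0.71 -> new Bin 6
  Item 0.52 -> Bin 4 (now 0.94)
  Item 0.46 -> new Bin 7
Total bins used = 7

7


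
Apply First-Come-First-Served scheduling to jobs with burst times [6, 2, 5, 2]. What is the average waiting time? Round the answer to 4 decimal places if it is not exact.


FCFS order (as given): [6, 2, 5, 2]
Waiting times:
  Job 1: wait = 0
  Job 2: wait = 6
  Job 3: wait = 8
  Job 4: wait = 13
Sum of waiting times = 27
Average waiting time = 27/4 = 6.75

6.75


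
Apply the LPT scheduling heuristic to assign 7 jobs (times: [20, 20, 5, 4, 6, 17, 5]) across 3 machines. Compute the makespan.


Sort jobs in decreasing order (LPT): [20, 20, 17, 6, 5, 5, 4]
Assign each job to the least loaded machine:
  Machine 1: jobs [20, 5], load = 25
  Machine 2: jobs [20, 5], load = 25
  Machine 3: jobs [17, 6, 4], load = 27
Makespan = max load = 27

27


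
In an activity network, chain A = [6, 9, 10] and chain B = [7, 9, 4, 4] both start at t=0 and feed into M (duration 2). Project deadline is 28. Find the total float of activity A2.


Forward pass: ES(A2) = sum of predecessors on chain A = 6
EF = ES + duration = 6 + 9 = 15
Backward pass: LF(M) = deadline = 28; LS(M) = 28 - 2 = 26
LF(A2) = LS(M) - sum(successors on chain A) = 26 - 10 = 16
LS = LF - duration = 16 - 9 = 7
Total float = LS - ES = 7 - 6 = 1

1


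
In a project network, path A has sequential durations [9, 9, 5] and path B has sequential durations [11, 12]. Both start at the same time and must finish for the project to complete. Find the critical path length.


Path A total = 9 + 9 + 5 = 23
Path B total = 11 + 12 = 23
Critical path = longest path = max(23, 23) = 23

23


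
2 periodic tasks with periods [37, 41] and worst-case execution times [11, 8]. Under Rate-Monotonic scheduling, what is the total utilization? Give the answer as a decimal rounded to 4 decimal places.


Compute individual utilizations (exact fractions):
  Task 1: C/T = 11/37 (approx. 0.2973)
  Task 2: C/T = 8/41 (approx. 0.1951)
Total utilization U = 11/37 + 8/41 = 747/1517
Rounded to 4 decimal places: U = 0.4924
RM (Liu & Layland) bound for 2 tasks = 0.828427; compare with U = 747/1517 (approx. 0.492419)
U <= bound, so schedulable by RM sufficient condition.

0.4924


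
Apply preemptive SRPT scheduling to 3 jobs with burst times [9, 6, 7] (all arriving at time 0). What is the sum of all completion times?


Since all jobs arrive at t=0, SRPT equals SPT ordering.
SPT order: [6, 7, 9]
Completion times:
  Job 1: p=6, C=6
  Job 2: p=7, C=13
  Job 3: p=9, C=22
Total completion time = 6 + 13 + 22 = 41

41


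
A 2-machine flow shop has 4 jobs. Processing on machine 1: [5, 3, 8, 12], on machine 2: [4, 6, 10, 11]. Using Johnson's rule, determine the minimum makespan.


Apply Johnson's rule:
  Group 1 (a <= b): [(2, 3, 6), (3, 8, 10)]
  Group 2 (a > b): [(4, 12, 11), (1, 5, 4)]
Optimal job order: [2, 3, 4, 1]
Schedule:
  Job 2: M1 done at 3, M2 done at 9
  Job 3: M1 done at 11, M2 done at 21
  Job 4: M1 done at 23, M2 done at 34
  Job 1: M1 done at 28, M2 done at 38
Makespan = 38

38


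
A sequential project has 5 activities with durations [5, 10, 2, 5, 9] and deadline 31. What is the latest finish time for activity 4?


LF(activity 4) = deadline - sum of successor durations
Successors: activities 5 through 5 with durations [9]
Sum of successor durations = 9
LF = 31 - 9 = 22

22


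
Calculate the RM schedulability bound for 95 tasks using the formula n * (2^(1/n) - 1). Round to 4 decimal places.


Compute 2^(1/95) = 1.0073229689
Subtract 1: 1.0073229689 - 1 = 0.0073229689
Multiply by n: 95 * 0.0073229689 = 0.6956820455
Round to 4 dp: 0.6957

0.6957


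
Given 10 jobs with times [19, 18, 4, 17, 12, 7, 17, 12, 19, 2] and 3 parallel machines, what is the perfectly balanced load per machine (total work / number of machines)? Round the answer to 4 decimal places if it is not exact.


Total processing time = 19 + 18 + 4 + 17 + 12 + 7 + 17 + 12 + 19 + 2 = 127
Number of machines = 3
Ideal balanced load = 127 / 3 = 42.3333

42.3333


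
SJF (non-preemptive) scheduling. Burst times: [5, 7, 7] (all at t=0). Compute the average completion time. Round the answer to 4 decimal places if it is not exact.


SJF order (ascending): [5, 7, 7]
Completion times:
  Job 1: burst=5, C=5
  Job 2: burst=7, C=12
  Job 3: burst=7, C=19
Average completion = 36/3 = 12.0

12.0


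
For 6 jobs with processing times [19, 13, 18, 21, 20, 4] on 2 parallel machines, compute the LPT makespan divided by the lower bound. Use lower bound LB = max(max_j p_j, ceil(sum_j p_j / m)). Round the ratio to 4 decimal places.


LPT order: [21, 20, 19, 18, 13, 4]
Machine loads after assignment: [52, 43]
LPT makespan = 52
Lower bound = max(max_job, ceil(total/2)) = max(21, 48) = 48
Ratio = 52 / 48 = 1.0833

1.0833


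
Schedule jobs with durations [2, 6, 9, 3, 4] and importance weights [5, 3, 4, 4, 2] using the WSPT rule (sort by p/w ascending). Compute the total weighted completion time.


Compute p/w ratios and sort ascending (WSPT): [(2, 5), (3, 4), (6, 3), (4, 2), (9, 4)]
Compute weighted completion times:
  Job (p=2,w=5): C=2, w*C=5*2=10
  Job (p=3,w=4): C=5, w*C=4*5=20
  Job (p=6,w=3): C=11, w*C=3*11=33
  Job (p=4,w=2): C=15, w*C=2*15=30
  Job (p=9,w=4): C=24, w*C=4*24=96
Total weighted completion time = 189

189


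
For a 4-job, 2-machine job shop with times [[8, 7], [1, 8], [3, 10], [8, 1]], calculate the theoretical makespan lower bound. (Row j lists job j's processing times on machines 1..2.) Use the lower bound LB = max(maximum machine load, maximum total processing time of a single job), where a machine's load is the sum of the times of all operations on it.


Machine loads:
  Machine 1: 8 + 1 + 3 + 8 = 20
  Machine 2: 7 + 8 + 10 + 1 = 26
Max machine load = 26
Job totals:
  Job 1: 15
  Job 2: 9
  Job 3: 13
  Job 4: 9
Max job total = 15
Lower bound = max(26, 15) = 26

26


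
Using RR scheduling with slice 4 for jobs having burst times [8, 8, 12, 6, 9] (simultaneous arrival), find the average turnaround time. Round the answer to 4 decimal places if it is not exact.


Time quantum = 4
Execution trace:
  J1 runs 4 units, time = 4
  J2 runs 4 units, time = 8
  J3 runs 4 units, time = 12
  J4 runs 4 units, time = 16
  J5 runs 4 units, time = 20
  J1 runs 4 units, time = 24
  J2 runs 4 units, time = 28
  J3 runs 4 units, time = 32
  J4 runs 2 units, time = 34
  J5 runs 4 units, time = 38
  J3 runs 4 units, time = 42
  J5 runs 1 units, time = 43
Finish times: [24, 28, 42, 34, 43]
Average turnaround = 171/5 = 34.2

34.2


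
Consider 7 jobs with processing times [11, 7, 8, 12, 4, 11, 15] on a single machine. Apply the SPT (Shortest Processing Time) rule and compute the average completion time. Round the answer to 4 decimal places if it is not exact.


Sort jobs by processing time (SPT order): [4, 7, 8, 11, 11, 12, 15]
Compute completion times sequentially:
  Job 1: processing = 4, completes at 4
  Job 2: processing = 7, completes at 11
  Job 3: processing = 8, completes at 19
  Job 4: processing = 11, completes at 30
  Job 5: processing = 11, completes at 41
  Job 6: processing = 12, completes at 53
  Job 7: processing = 15, completes at 68
Sum of completion times = 226
Average completion time = 226/7 = 32.2857

32.2857


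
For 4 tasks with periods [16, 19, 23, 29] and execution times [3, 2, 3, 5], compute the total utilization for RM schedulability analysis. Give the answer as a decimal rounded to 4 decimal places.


Compute individual utilizations (exact fractions):
  Task 1: C/T = 3/16 (approx. 0.1875)
  Task 2: C/T = 2/19 (approx. 0.1053)
  Task 3: C/T = 3/23 (approx. 0.1304)
  Task 4: C/T = 5/29 (approx. 0.1724)
Total utilization U = 3/16 + 2/19 + 3/23 + 5/29 = 120771/202768
Rounded to 4 decimal places: U = 0.5956
RM (Liu & Layland) bound for 4 tasks = 0.756828; compare with U = 120771/202768 (approx. 0.595612)
U <= bound, so schedulable by RM sufficient condition.

0.5956


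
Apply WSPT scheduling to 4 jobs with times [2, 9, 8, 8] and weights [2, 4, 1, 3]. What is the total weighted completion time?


Compute p/w ratios and sort ascending (WSPT): [(2, 2), (9, 4), (8, 3), (8, 1)]
Compute weighted completion times:
  Job (p=2,w=2): C=2, w*C=2*2=4
  Job (p=9,w=4): C=11, w*C=4*11=44
  Job (p=8,w=3): C=19, w*C=3*19=57
  Job (p=8,w=1): C=27, w*C=1*27=27
Total weighted completion time = 132

132


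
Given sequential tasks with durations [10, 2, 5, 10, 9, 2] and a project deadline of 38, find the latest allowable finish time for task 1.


LF(activity 1) = deadline - sum of successor durations
Successors: activities 2 through 6 with durations [2, 5, 10, 9, 2]
Sum of successor durations = 28
LF = 38 - 28 = 10

10


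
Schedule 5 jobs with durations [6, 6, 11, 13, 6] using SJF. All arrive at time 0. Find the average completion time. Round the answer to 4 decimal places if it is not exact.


SJF order (ascending): [6, 6, 6, 11, 13]
Completion times:
  Job 1: burst=6, C=6
  Job 2: burst=6, C=12
  Job 3: burst=6, C=18
  Job 4: burst=11, C=29
  Job 5: burst=13, C=42
Average completion = 107/5 = 21.4

21.4


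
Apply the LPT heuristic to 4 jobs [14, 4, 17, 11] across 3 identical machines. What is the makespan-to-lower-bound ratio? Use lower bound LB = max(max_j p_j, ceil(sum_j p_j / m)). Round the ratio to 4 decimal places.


LPT order: [17, 14, 11, 4]
Machine loads after assignment: [17, 14, 15]
LPT makespan = 17
Lower bound = max(max_job, ceil(total/3)) = max(17, 16) = 17
Ratio = 17 / 17 = 1.0

1.0


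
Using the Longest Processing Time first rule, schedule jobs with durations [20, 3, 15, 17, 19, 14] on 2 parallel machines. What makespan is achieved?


Sort jobs in decreasing order (LPT): [20, 19, 17, 15, 14, 3]
Assign each job to the least loaded machine:
  Machine 1: jobs [20, 15, 14], load = 49
  Machine 2: jobs [19, 17, 3], load = 39
Makespan = max load = 49

49


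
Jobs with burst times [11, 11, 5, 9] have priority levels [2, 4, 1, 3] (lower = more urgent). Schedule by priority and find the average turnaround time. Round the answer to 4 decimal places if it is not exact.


Sort by priority (ascending = highest first):
Order: [(1, 5), (2, 11), (3, 9), (4, 11)]
Completion times:
  Priority 1, burst=5, C=5
  Priority 2, burst=11, C=16
  Priority 3, burst=9, C=25
  Priority 4, burst=11, C=36
Average turnaround = 82/4 = 20.5

20.5


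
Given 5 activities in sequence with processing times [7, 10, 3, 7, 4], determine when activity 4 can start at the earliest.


Activity 4 starts after activities 1 through 3 complete.
Predecessor durations: [7, 10, 3]
ES = 7 + 10 + 3 = 20

20


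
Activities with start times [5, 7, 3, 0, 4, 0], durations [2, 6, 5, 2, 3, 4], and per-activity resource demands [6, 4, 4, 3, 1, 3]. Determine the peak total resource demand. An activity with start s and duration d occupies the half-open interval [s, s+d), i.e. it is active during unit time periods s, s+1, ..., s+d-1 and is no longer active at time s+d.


Each activity i is active on [start_i, start_i + duration_i).
Compute total resource usage per time slot:
  t=0: active resources = [3, 3], total = 6
  t=1: active resources = [3, 3], total = 6
  t=2: active resources = [3], total = 3
  t=3: active resources = [4, 3], total = 7
  t=4: active resources = [4, 1], total = 5
  t=5: active resources = [6, 4, 1], total = 11
  t=6: active resources = [6, 4, 1], total = 11
  t=7: active resources = [4, 4], total = 8
  t=8: active resources = [4], total = 4
  t=9: active resources = [4], total = 4
  t=10: active resources = [4], total = 4
  t=11: active resources = [4], total = 4
  t=12: active resources = [4], total = 4
Peak resource demand = 11

11


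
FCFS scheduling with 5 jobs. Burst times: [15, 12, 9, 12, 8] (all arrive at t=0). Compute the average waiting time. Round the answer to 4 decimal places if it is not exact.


FCFS order (as given): [15, 12, 9, 12, 8]
Waiting times:
  Job 1: wait = 0
  Job 2: wait = 15
  Job 3: wait = 27
  Job 4: wait = 36
  Job 5: wait = 48
Sum of waiting times = 126
Average waiting time = 126/5 = 25.2

25.2


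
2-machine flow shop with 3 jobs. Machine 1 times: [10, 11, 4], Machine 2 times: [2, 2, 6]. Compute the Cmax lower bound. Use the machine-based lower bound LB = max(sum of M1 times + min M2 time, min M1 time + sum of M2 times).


LB1 = sum(M1 times) + min(M2 times) = 25 + 2 = 27
LB2 = min(M1 times) + sum(M2 times) = 4 + 10 = 14
Lower bound = max(LB1, LB2) = max(27, 14) = 27

27


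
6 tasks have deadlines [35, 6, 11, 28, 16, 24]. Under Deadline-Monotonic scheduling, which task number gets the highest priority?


Sort tasks by relative deadline (ascending):
  Task 2: deadline = 6
  Task 3: deadline = 11
  Task 5: deadline = 16
  Task 6: deadline = 24
  Task 4: deadline = 28
  Task 1: deadline = 35
Priority order (highest first): [2, 3, 5, 6, 4, 1]
Highest priority task = 2

2


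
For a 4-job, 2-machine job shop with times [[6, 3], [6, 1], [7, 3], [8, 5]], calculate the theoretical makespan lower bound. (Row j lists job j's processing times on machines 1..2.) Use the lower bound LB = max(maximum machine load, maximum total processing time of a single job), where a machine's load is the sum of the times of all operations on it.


Machine loads:
  Machine 1: 6 + 6 + 7 + 8 = 27
  Machine 2: 3 + 1 + 3 + 5 = 12
Max machine load = 27
Job totals:
  Job 1: 9
  Job 2: 7
  Job 3: 10
  Job 4: 13
Max job total = 13
Lower bound = max(27, 13) = 27

27


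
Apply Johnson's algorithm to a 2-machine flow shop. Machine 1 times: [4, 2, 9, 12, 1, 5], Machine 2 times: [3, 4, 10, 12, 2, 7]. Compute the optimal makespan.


Apply Johnson's rule:
  Group 1 (a <= b): [(5, 1, 2), (2, 2, 4), (6, 5, 7), (3, 9, 10), (4, 12, 12)]
  Group 2 (a > b): [(1, 4, 3)]
Optimal job order: [5, 2, 6, 3, 4, 1]
Schedule:
  Job 5: M1 done at 1, M2 done at 3
  Job 2: M1 done at 3, M2 done at 7
  Job 6: M1 done at 8, M2 done at 15
  Job 3: M1 done at 17, M2 done at 27
  Job 4: M1 done at 29, M2 done at 41
  Job 1: M1 done at 33, M2 done at 44
Makespan = 44

44


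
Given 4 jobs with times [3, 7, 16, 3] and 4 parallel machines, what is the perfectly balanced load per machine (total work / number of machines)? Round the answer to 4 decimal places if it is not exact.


Total processing time = 3 + 7 + 16 + 3 = 29
Number of machines = 4
Ideal balanced load = 29 / 4 = 7.25

7.25


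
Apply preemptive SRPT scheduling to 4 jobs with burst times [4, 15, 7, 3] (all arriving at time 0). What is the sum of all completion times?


Since all jobs arrive at t=0, SRPT equals SPT ordering.
SPT order: [3, 4, 7, 15]
Completion times:
  Job 1: p=3, C=3
  Job 2: p=4, C=7
  Job 3: p=7, C=14
  Job 4: p=15, C=29
Total completion time = 3 + 7 + 14 + 29 = 53

53


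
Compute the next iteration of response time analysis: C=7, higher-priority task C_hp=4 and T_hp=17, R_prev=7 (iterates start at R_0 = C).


R_next = C + ceil(R_prev / T_hp) * C_hp
ceil(7 / 17) = ceil(0.4118) = 1
Interference = 1 * 4 = 4
R_next = 7 + 4 = 11

11


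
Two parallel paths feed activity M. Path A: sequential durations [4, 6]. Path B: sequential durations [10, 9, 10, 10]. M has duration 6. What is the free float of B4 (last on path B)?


ES(B4) = sum of predecessors on chain B = 29
EF(B4) = ES + duration = 29 + 10 = 39
Successor of B4 is M. ES(M) = max(sum(A), sum(B)) = max(10, 39) = 39
Free float = ES(successor) - EF(current) = 39 - 39 = 0

0


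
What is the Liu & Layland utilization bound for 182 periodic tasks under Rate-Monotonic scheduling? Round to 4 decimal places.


Compute 2^(1/182) = 1.0038157625
Subtract 1: 1.0038157625 - 1 = 0.0038157625
Multiply by n: 182 * 0.0038157625 = 0.6944687750
Round to 4 dp: 0.6945

0.6945


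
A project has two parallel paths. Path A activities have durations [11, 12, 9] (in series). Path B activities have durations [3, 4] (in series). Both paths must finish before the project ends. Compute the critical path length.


Path A total = 11 + 12 + 9 = 32
Path B total = 3 + 4 = 7
Critical path = longest path = max(32, 7) = 32

32


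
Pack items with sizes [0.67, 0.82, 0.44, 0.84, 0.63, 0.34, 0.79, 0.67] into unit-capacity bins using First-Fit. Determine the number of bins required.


Place items sequentially using First-Fit:
  Item 0.67 -> new Bin 1
  Item 0.82 -> new Bin 2
  Item 0.44 -> new Bin 3
  Item 0.84 -> new Bin 4
  Item 0.63 -> new Bin 5
  Item 0.34 -> Bin 3 (now 0.78)
  Item 0.79 -> new Bin 6
  Item 0.67 -> new Bin 7
Total bins used = 7

7


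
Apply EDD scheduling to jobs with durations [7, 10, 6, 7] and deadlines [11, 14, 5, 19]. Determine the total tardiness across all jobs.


Sort by due date (EDD order): [(6, 5), (7, 11), (10, 14), (7, 19)]
Compute completion times and tardiness:
  Job 1: p=6, d=5, C=6, tardiness=max(0,6-5)=1
  Job 2: p=7, d=11, C=13, tardiness=max(0,13-11)=2
  Job 3: p=10, d=14, C=23, tardiness=max(0,23-14)=9
  Job 4: p=7, d=19, C=30, tardiness=max(0,30-19)=11
Total tardiness = 23

23


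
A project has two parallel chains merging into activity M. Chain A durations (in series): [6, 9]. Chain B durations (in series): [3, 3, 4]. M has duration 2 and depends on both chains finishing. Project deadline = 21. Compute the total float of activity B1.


Forward pass: ES(B1) = sum of predecessors on chain B = 0
EF = ES + duration = 0 + 3 = 3
Backward pass: LF(M) = deadline = 21; LS(M) = 21 - 2 = 19
LF(B1) = LS(M) - sum(successors on chain B) = 19 - 7 = 12
LS = LF - duration = 12 - 3 = 9
Total float = LS - ES = 9 - 0 = 9

9


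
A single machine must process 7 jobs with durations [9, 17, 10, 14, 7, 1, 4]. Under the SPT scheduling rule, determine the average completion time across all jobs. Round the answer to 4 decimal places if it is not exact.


Sort jobs by processing time (SPT order): [1, 4, 7, 9, 10, 14, 17]
Compute completion times sequentially:
  Job 1: processing = 1, completes at 1
  Job 2: processing = 4, completes at 5
  Job 3: processing = 7, completes at 12
  Job 4: processing = 9, completes at 21
  Job 5: processing = 10, completes at 31
  Job 6: processing = 14, completes at 45
  Job 7: processing = 17, completes at 62
Sum of completion times = 177
Average completion time = 177/7 = 25.2857

25.2857


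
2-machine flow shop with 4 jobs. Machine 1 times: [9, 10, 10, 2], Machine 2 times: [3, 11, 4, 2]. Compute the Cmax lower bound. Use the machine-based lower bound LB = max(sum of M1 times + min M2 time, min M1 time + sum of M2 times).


LB1 = sum(M1 times) + min(M2 times) = 31 + 2 = 33
LB2 = min(M1 times) + sum(M2 times) = 2 + 20 = 22
Lower bound = max(LB1, LB2) = max(33, 22) = 33

33


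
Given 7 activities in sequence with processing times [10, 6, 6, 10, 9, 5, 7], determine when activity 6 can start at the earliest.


Activity 6 starts after activities 1 through 5 complete.
Predecessor durations: [10, 6, 6, 10, 9]
ES = 10 + 6 + 6 + 10 + 9 = 41

41


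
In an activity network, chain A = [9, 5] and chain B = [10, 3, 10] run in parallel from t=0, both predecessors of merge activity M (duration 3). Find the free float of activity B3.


ES(B3) = sum of predecessors on chain B = 13
EF(B3) = ES + duration = 13 + 10 = 23
Successor of B3 is M. ES(M) = max(sum(A), sum(B)) = max(14, 23) = 23
Free float = ES(successor) - EF(current) = 23 - 23 = 0

0


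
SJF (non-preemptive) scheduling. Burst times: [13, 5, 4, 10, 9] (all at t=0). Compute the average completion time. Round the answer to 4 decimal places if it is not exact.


SJF order (ascending): [4, 5, 9, 10, 13]
Completion times:
  Job 1: burst=4, C=4
  Job 2: burst=5, C=9
  Job 3: burst=9, C=18
  Job 4: burst=10, C=28
  Job 5: burst=13, C=41
Average completion = 100/5 = 20.0

20.0


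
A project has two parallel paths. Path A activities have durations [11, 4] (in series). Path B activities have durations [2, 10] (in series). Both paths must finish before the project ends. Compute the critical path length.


Path A total = 11 + 4 = 15
Path B total = 2 + 10 = 12
Critical path = longest path = max(15, 12) = 15

15


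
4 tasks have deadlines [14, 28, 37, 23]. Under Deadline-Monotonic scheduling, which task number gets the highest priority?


Sort tasks by relative deadline (ascending):
  Task 1: deadline = 14
  Task 4: deadline = 23
  Task 2: deadline = 28
  Task 3: deadline = 37
Priority order (highest first): [1, 4, 2, 3]
Highest priority task = 1

1


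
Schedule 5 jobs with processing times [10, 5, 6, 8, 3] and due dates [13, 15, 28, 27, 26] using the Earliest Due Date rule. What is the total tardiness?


Sort by due date (EDD order): [(10, 13), (5, 15), (3, 26), (8, 27), (6, 28)]
Compute completion times and tardiness:
  Job 1: p=10, d=13, C=10, tardiness=max(0,10-13)=0
  Job 2: p=5, d=15, C=15, tardiness=max(0,15-15)=0
  Job 3: p=3, d=26, C=18, tardiness=max(0,18-26)=0
  Job 4: p=8, d=27, C=26, tardiness=max(0,26-27)=0
  Job 5: p=6, d=28, C=32, tardiness=max(0,32-28)=4
Total tardiness = 4

4


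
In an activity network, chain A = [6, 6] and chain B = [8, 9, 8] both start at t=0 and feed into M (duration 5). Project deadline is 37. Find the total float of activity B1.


Forward pass: ES(B1) = sum of predecessors on chain B = 0
EF = ES + duration = 0 + 8 = 8
Backward pass: LF(M) = deadline = 37; LS(M) = 37 - 5 = 32
LF(B1) = LS(M) - sum(successors on chain B) = 32 - 17 = 15
LS = LF - duration = 15 - 8 = 7
Total float = LS - ES = 7 - 0 = 7

7


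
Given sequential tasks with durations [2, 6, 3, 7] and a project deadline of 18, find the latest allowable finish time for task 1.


LF(activity 1) = deadline - sum of successor durations
Successors: activities 2 through 4 with durations [6, 3, 7]
Sum of successor durations = 16
LF = 18 - 16 = 2

2


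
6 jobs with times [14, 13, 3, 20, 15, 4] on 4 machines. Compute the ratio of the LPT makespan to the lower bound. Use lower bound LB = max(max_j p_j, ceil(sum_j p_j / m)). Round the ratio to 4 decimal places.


LPT order: [20, 15, 14, 13, 4, 3]
Machine loads after assignment: [20, 15, 17, 17]
LPT makespan = 20
Lower bound = max(max_job, ceil(total/4)) = max(20, 18) = 20
Ratio = 20 / 20 = 1.0

1.0


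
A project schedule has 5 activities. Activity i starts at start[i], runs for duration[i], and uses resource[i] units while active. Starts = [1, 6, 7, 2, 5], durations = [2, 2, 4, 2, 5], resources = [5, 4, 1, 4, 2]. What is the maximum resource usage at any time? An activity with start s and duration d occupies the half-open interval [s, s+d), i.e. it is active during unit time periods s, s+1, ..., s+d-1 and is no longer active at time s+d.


Each activity i is active on [start_i, start_i + duration_i).
Compute total resource usage per time slot:
  t=0: active resources = [], total = 0
  t=1: active resources = [5], total = 5
  t=2: active resources = [5, 4], total = 9
  t=3: active resources = [4], total = 4
  t=4: active resources = [], total = 0
  t=5: active resources = [2], total = 2
  t=6: active resources = [4, 2], total = 6
  t=7: active resources = [4, 1, 2], total = 7
  t=8: active resources = [1, 2], total = 3
  t=9: active resources = [1, 2], total = 3
  t=10: active resources = [1], total = 1
Peak resource demand = 9

9


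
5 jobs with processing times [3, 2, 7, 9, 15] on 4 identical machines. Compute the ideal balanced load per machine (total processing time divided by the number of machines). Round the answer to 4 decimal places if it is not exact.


Total processing time = 3 + 2 + 7 + 9 + 15 = 36
Number of machines = 4
Ideal balanced load = 36 / 4 = 9.0

9.0


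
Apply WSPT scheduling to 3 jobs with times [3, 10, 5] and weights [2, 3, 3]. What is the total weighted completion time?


Compute p/w ratios and sort ascending (WSPT): [(3, 2), (5, 3), (10, 3)]
Compute weighted completion times:
  Job (p=3,w=2): C=3, w*C=2*3=6
  Job (p=5,w=3): C=8, w*C=3*8=24
  Job (p=10,w=3): C=18, w*C=3*18=54
Total weighted completion time = 84

84


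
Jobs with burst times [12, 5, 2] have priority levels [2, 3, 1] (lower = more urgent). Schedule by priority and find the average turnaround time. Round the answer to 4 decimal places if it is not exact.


Sort by priority (ascending = highest first):
Order: [(1, 2), (2, 12), (3, 5)]
Completion times:
  Priority 1, burst=2, C=2
  Priority 2, burst=12, C=14
  Priority 3, burst=5, C=19
Average turnaround = 35/3 = 11.6667

11.6667


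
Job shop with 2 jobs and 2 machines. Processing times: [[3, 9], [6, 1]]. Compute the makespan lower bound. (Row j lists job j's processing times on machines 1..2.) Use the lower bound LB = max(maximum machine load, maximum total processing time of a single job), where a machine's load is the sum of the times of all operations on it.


Machine loads:
  Machine 1: 3 + 6 = 9
  Machine 2: 9 + 1 = 10
Max machine load = 10
Job totals:
  Job 1: 12
  Job 2: 7
Max job total = 12
Lower bound = max(10, 12) = 12

12


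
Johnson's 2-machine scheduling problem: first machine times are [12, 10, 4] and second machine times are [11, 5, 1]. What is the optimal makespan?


Apply Johnson's rule:
  Group 1 (a <= b): []
  Group 2 (a > b): [(1, 12, 11), (2, 10, 5), (3, 4, 1)]
Optimal job order: [1, 2, 3]
Schedule:
  Job 1: M1 done at 12, M2 done at 23
  Job 2: M1 done at 22, M2 done at 28
  Job 3: M1 done at 26, M2 done at 29
Makespan = 29

29


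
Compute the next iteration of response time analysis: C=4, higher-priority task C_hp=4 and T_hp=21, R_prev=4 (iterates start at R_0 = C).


R_next = C + ceil(R_prev / T_hp) * C_hp
ceil(4 / 21) = ceil(0.1905) = 1
Interference = 1 * 4 = 4
R_next = 4 + 4 = 8

8


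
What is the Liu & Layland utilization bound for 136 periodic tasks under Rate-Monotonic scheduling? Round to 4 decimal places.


Compute 2^(1/136) = 1.0051096806
Subtract 1: 1.0051096806 - 1 = 0.0051096806
Multiply by n: 136 * 0.0051096806 = 0.6949165616
Round to 4 dp: 0.6949

0.6949


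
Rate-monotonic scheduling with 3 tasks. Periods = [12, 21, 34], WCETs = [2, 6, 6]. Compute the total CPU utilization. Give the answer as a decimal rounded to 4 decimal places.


Compute individual utilizations (exact fractions):
  Task 1: C/T = 2/12 = 1/6 (approx. 0.1667)
  Task 2: C/T = 6/21 = 2/7 (approx. 0.2857)
  Task 3: C/T = 6/34 = 3/17 (approx. 0.1765)
Total utilization U = 1/6 + 2/7 + 3/17 = 449/714
Rounded to 4 decimal places: U = 0.6289
RM (Liu & Layland) bound for 3 tasks = 0.779763; compare with U = 449/714 (approx. 0.628852)
U <= bound, so schedulable by RM sufficient condition.

0.6289


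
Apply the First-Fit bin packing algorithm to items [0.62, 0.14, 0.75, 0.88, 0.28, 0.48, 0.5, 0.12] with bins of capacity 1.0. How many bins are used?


Place items sequentially using First-Fit:
  Item 0.62 -> new Bin 1
  Item 0.14 -> Bin 1 (now 0.76)
  Item 0.75 -> new Bin 2
  Item 0.88 -> new Bin 3
  Item 0.28 -> new Bin 4
  Item 0.48 -> Bin 4 (now 0.76)
  Item 0.5 -> new Bin 5
  Item 0.12 -> Bin 1 (now 0.88)
Total bins used = 5

5


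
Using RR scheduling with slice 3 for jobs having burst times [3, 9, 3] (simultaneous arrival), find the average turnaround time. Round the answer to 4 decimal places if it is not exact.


Time quantum = 3
Execution trace:
  J1 runs 3 units, time = 3
  J2 runs 3 units, time = 6
  J3 runs 3 units, time = 9
  J2 runs 3 units, time = 12
  J2 runs 3 units, time = 15
Finish times: [3, 15, 9]
Average turnaround = 27/3 = 9.0

9.0


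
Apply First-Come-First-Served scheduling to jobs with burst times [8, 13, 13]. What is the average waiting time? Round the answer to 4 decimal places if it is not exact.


FCFS order (as given): [8, 13, 13]
Waiting times:
  Job 1: wait = 0
  Job 2: wait = 8
  Job 3: wait = 21
Sum of waiting times = 29
Average waiting time = 29/3 = 9.6667

9.6667


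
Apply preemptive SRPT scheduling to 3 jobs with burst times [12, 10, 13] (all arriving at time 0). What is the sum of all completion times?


Since all jobs arrive at t=0, SRPT equals SPT ordering.
SPT order: [10, 12, 13]
Completion times:
  Job 1: p=10, C=10
  Job 2: p=12, C=22
  Job 3: p=13, C=35
Total completion time = 10 + 22 + 35 = 67

67


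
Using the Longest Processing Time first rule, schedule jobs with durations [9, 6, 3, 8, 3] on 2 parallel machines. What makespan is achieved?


Sort jobs in decreasing order (LPT): [9, 8, 6, 3, 3]
Assign each job to the least loaded machine:
  Machine 1: jobs [9, 3, 3], load = 15
  Machine 2: jobs [8, 6], load = 14
Makespan = max load = 15

15


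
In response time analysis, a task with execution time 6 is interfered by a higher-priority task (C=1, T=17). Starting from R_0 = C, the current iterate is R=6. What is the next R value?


R_next = C + ceil(R_prev / T_hp) * C_hp
ceil(6 / 17) = ceil(0.3529) = 1
Interference = 1 * 1 = 1
R_next = 6 + 1 = 7

7


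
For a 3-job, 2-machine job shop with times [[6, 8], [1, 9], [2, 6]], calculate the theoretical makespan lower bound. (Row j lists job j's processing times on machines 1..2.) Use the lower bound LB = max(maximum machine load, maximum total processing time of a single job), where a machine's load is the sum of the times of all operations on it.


Machine loads:
  Machine 1: 6 + 1 + 2 = 9
  Machine 2: 8 + 9 + 6 = 23
Max machine load = 23
Job totals:
  Job 1: 14
  Job 2: 10
  Job 3: 8
Max job total = 14
Lower bound = max(23, 14) = 23

23


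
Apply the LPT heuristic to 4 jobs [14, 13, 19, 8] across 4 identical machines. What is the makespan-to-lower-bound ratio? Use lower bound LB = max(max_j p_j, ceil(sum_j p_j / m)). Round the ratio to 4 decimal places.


LPT order: [19, 14, 13, 8]
Machine loads after assignment: [19, 14, 13, 8]
LPT makespan = 19
Lower bound = max(max_job, ceil(total/4)) = max(19, 14) = 19
Ratio = 19 / 19 = 1.0

1.0


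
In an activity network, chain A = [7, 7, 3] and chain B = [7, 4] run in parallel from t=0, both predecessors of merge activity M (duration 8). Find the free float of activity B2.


ES(B2) = sum of predecessors on chain B = 7
EF(B2) = ES + duration = 7 + 4 = 11
Successor of B2 is M. ES(M) = max(sum(A), sum(B)) = max(17, 11) = 17
Free float = ES(successor) - EF(current) = 17 - 11 = 6

6


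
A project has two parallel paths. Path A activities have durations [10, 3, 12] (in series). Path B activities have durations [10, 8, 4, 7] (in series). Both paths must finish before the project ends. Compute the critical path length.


Path A total = 10 + 3 + 12 = 25
Path B total = 10 + 8 + 4 + 7 = 29
Critical path = longest path = max(25, 29) = 29

29


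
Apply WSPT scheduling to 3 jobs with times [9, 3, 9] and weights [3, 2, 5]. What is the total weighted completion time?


Compute p/w ratios and sort ascending (WSPT): [(3, 2), (9, 5), (9, 3)]
Compute weighted completion times:
  Job (p=3,w=2): C=3, w*C=2*3=6
  Job (p=9,w=5): C=12, w*C=5*12=60
  Job (p=9,w=3): C=21, w*C=3*21=63
Total weighted completion time = 129

129


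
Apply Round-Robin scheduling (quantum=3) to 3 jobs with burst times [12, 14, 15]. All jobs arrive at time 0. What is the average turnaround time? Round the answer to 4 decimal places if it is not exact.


Time quantum = 3
Execution trace:
  J1 runs 3 units, time = 3
  J2 runs 3 units, time = 6
  J3 runs 3 units, time = 9
  J1 runs 3 units, time = 12
  J2 runs 3 units, time = 15
  J3 runs 3 units, time = 18
  J1 runs 3 units, time = 21
  J2 runs 3 units, time = 24
  J3 runs 3 units, time = 27
  J1 runs 3 units, time = 30
  J2 runs 3 units, time = 33
  J3 runs 3 units, time = 36
  J2 runs 2 units, time = 38
  J3 runs 3 units, time = 41
Finish times: [30, 38, 41]
Average turnaround = 109/3 = 36.3333

36.3333


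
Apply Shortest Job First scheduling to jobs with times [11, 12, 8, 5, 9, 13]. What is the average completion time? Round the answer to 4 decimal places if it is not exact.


SJF order (ascending): [5, 8, 9, 11, 12, 13]
Completion times:
  Job 1: burst=5, C=5
  Job 2: burst=8, C=13
  Job 3: burst=9, C=22
  Job 4: burst=11, C=33
  Job 5: burst=12, C=45
  Job 6: burst=13, C=58
Average completion = 176/6 = 29.3333

29.3333


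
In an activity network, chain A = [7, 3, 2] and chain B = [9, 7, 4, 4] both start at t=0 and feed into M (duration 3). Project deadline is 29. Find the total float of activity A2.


Forward pass: ES(A2) = sum of predecessors on chain A = 7
EF = ES + duration = 7 + 3 = 10
Backward pass: LF(M) = deadline = 29; LS(M) = 29 - 3 = 26
LF(A2) = LS(M) - sum(successors on chain A) = 26 - 2 = 24
LS = LF - duration = 24 - 3 = 21
Total float = LS - ES = 21 - 7 = 14

14


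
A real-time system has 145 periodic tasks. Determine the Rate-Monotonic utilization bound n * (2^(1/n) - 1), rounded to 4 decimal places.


Compute 2^(1/145) = 1.0047917694
Subtract 1: 1.0047917694 - 1 = 0.0047917694
Multiply by n: 145 * 0.0047917694 = 0.6948065630
Round to 4 dp: 0.6948

0.6948


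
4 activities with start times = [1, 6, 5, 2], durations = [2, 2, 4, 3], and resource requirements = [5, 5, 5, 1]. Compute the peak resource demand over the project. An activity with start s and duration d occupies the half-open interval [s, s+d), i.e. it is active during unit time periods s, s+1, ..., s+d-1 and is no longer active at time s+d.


Each activity i is active on [start_i, start_i + duration_i).
Compute total resource usage per time slot:
  t=0: active resources = [], total = 0
  t=1: active resources = [5], total = 5
  t=2: active resources = [5, 1], total = 6
  t=3: active resources = [1], total = 1
  t=4: active resources = [1], total = 1
  t=5: active resources = [5], total = 5
  t=6: active resources = [5, 5], total = 10
  t=7: active resources = [5, 5], total = 10
  t=8: active resources = [5], total = 5
Peak resource demand = 10

10


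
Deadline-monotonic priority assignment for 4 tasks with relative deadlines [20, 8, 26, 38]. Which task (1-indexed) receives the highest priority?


Sort tasks by relative deadline (ascending):
  Task 2: deadline = 8
  Task 1: deadline = 20
  Task 3: deadline = 26
  Task 4: deadline = 38
Priority order (highest first): [2, 1, 3, 4]
Highest priority task = 2

2


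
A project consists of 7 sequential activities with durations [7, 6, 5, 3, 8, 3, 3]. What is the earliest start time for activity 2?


Activity 2 starts after activities 1 through 1 complete.
Predecessor durations: [7]
ES = 7 = 7

7


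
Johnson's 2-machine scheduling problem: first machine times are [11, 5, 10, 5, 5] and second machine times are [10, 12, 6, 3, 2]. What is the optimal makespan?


Apply Johnson's rule:
  Group 1 (a <= b): [(2, 5, 12)]
  Group 2 (a > b): [(1, 11, 10), (3, 10, 6), (4, 5, 3), (5, 5, 2)]
Optimal job order: [2, 1, 3, 4, 5]
Schedule:
  Job 2: M1 done at 5, M2 done at 17
  Job 1: M1 done at 16, M2 done at 27
  Job 3: M1 done at 26, M2 done at 33
  Job 4: M1 done at 31, M2 done at 36
  Job 5: M1 done at 36, M2 done at 38
Makespan = 38

38


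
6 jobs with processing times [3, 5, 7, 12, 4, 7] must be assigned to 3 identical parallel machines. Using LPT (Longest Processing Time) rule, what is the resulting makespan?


Sort jobs in decreasing order (LPT): [12, 7, 7, 5, 4, 3]
Assign each job to the least loaded machine:
  Machine 1: jobs [12], load = 12
  Machine 2: jobs [7, 5], load = 12
  Machine 3: jobs [7, 4, 3], load = 14
Makespan = max load = 14

14
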